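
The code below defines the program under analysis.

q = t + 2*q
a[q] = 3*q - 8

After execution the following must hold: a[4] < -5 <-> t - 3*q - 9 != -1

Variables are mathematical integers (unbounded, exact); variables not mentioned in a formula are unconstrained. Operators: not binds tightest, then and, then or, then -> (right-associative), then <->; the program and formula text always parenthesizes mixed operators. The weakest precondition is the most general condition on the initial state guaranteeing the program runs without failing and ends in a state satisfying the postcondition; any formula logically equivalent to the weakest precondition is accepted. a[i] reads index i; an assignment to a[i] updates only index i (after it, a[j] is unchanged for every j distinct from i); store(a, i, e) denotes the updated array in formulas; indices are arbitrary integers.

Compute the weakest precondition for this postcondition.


Working backward. After the program, the postcondition a[4] < -5 <-> t - 3*q - 9 != -1 must hold; in canonical form it is a[4] < -5 <-> t != 3*q + 8.
Before a[q] := 3*q - 8: store(a, q, 3*q - 8)[4] < -5 <-> t != 3*q + 8
Before q := t + 2*q: store(a, 2*q + t, 6*q + 3*t - 8)[4] < -5 <-> 6*q + 2*t != -8
Answer: WP = store(a, 2*q + t, 6*q + 3*t - 8)[4] < -5 <-> 6*q + 2*t != -8


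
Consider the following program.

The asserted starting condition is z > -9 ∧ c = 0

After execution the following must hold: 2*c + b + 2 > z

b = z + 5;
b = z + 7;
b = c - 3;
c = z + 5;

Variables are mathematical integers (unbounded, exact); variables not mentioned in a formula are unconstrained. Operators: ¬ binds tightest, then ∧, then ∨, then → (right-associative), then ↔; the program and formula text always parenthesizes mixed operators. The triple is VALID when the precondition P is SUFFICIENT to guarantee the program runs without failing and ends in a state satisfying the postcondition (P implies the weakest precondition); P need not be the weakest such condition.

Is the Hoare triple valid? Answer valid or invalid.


Working backward. After the program, the postcondition 2*c + b + 2 > z must hold; in canonical form it is b + 2*c > z - 2.
Before c := z + 5: b + z > -12
Before b := c - 3: c + z > -9
Before b := z + 7: c + z > -9
Before b := z + 5: c + z > -9
The weakest precondition is c + z > -9.
Check whether z > -9 ∧ c = 0 implies it.
Every state satisfying the precondition satisfies the weakest precondition: the implication holds.
Answer: valid


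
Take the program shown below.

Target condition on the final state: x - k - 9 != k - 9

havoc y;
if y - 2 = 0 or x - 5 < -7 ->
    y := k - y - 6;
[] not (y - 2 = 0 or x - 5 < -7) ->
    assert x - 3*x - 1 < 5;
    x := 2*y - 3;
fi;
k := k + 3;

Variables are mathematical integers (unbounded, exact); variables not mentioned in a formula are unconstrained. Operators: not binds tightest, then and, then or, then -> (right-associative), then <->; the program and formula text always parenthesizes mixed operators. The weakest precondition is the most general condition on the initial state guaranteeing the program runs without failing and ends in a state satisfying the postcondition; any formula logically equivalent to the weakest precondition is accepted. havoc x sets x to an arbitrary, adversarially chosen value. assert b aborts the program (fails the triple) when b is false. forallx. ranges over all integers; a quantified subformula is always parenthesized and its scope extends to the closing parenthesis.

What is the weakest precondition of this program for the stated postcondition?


Working backward. After the program, the postcondition x - k - 9 != k - 9 must hold; in canonical form it is x != 2*k.
Before k := k + 3: x != 2*k + 6
Then branch requires x != 2*k + 6; else branch requires 2*x > -6 and 2*y != 2*k + 9.
Before the if: ((y = 2 or x < -2) -> x != 2*k + 6) and ((not (y = 2 or x < -2)) -> (2*x > -6 and 2*y != 2*k + 9))
Before havoc y: forall y_1. (((y_1 = 2 or x < -2) -> x != 2*k + 6) and ((not (y_1 = 2 or x < -2)) -> (2*x > -6 and 2*y_1 != 2*k + 9)))
Answer: WP = forall y_1. (((y_1 = 2 or x < -2) -> x != 2*k + 6) and ((not (y_1 = 2 or x < -2)) -> (2*x > -6 and 2*y_1 != 2*k + 9)))


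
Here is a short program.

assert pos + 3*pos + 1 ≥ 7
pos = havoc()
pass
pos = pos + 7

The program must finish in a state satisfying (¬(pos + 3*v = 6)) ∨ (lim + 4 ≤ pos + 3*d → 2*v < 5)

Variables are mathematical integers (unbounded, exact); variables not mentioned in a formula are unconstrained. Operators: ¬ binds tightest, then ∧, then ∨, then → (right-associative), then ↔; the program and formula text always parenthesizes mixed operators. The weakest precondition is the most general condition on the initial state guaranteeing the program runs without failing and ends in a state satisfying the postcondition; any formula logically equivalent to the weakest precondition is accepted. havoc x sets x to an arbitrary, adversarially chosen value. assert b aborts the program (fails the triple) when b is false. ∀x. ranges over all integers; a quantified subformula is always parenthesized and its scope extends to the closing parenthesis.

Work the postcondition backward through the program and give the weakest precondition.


Working backward. After the program, the postcondition (¬(pos + 3*v = 6)) ∨ (lim + 4 ≤ pos + 3*d → 2*v < 5) must hold; in canonical form it is (¬(pos + 3*v = 6)) ∨ (lim ≤ 3*d + pos - 4 → 2*v < 5).
Before pos := pos + 7: (¬(pos + 3*v = -1)) ∨ (lim ≤ 3*d + pos + 3 → 2*v < 5)
Before skip: (¬(pos + 3*v = -1)) ∨ (lim ≤ 3*d + pos + 3 → 2*v < 5)
Before havoc pos: ∀pos_1. ((¬(pos_1 + 3*v = -1)) ∨ (lim ≤ 3*d + pos_1 + 3 → 2*v < 5))
Before assert pos + 3*pos + 1 ≥ 7: 4*pos ≥ 6 ∧ (∀pos_1. ((¬(pos_1 + 3*v = -1)) ∨ (lim ≤ 3*d + pos_1 + 3 → 2*v < 5)))
Answer: WP = 4*pos ≥ 6 ∧ (∀pos_1. ((¬(pos_1 + 3*v = -1)) ∨ (lim ≤ 3*d + pos_1 + 3 → 2*v < 5)))


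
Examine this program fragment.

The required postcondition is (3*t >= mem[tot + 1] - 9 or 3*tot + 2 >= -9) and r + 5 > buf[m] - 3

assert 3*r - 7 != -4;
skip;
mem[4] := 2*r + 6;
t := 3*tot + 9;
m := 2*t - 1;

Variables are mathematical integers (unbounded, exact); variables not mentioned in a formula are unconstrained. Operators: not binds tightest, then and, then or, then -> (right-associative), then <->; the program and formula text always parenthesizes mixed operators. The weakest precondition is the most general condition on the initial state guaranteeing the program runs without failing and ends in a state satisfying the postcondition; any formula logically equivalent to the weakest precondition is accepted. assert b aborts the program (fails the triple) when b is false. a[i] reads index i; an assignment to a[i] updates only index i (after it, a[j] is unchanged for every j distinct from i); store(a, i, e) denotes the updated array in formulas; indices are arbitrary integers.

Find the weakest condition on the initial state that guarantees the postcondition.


Working backward. After the program, the postcondition (3*t >= mem[tot + 1] - 9 or 3*tot + 2 >= -9) and r + 5 > buf[m] - 3 must hold; in canonical form it is (3*t >= mem[tot + 1] - 9 or 3*tot >= -11) and r > buf[m] - 8.
Before m := 2*t - 1: (3*t >= mem[tot + 1] - 9 or 3*tot >= -11) and r > buf[2*t - 1] - 8
Before t := 3*tot + 9: (9*tot >= mem[tot + 1] - 36 or 3*tot >= -11) and r > buf[6*tot + 17] - 8
Before mem[4] := 2*r + 6: (9*tot >= store(mem, 4, 2*r + 6)[tot + 1] - 36 or 3*tot >= -11) and r > buf[6*tot + 17] - 8
Before skip: (9*tot >= store(mem, 4, 2*r + 6)[tot + 1] - 36 or 3*tot >= -11) and r > buf[6*tot + 17] - 8
Before assert 3*r - 7 != -4: 3*r != 3 and (9*tot >= store(mem, 4, 2*r + 6)[tot + 1] - 36 or 3*tot >= -11) and r > buf[6*tot + 17] - 8
Answer: WP = 3*r != 3 and (9*tot >= store(mem, 4, 2*r + 6)[tot + 1] - 36 or 3*tot >= -11) and r > buf[6*tot + 17] - 8


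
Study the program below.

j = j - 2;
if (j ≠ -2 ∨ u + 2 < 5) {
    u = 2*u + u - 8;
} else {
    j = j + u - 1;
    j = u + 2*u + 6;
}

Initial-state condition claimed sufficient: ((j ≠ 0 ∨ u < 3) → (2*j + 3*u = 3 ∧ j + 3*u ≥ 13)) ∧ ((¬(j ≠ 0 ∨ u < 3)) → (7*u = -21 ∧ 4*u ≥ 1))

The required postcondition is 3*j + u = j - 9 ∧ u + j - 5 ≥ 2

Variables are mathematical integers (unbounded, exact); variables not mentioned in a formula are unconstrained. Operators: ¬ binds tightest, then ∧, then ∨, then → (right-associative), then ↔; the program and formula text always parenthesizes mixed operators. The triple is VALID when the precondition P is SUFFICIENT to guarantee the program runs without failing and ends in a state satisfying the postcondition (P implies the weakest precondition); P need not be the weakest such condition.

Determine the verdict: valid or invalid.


Working backward. After the program, the postcondition 3*j + u = j - 9 ∧ u + j - 5 ≥ 2 must hold; in canonical form it is 2*j + u = -9 ∧ j + u ≥ 7.
Then branch requires 2*j + 3*u = -1 ∧ j + 3*u ≥ 15; else branch requires 7*u = -21 ∧ 4*u ≥ 1.
Before the if: ((j ≠ -2 ∨ u < 3) → (2*j + 3*u = -1 ∧ j + 3*u ≥ 15)) ∧ ((¬(j ≠ -2 ∨ u < 3)) → (7*u = -21 ∧ 4*u ≥ 1))
Before j := j - 2: ((j ≠ 0 ∨ u < 3) → (2*j + 3*u = 3 ∧ j + 3*u ≥ 17)) ∧ ((¬(j ≠ 0 ∨ u < 3)) → (7*u = -21 ∧ 4*u ≥ 1))
The weakest precondition is ((j ≠ 0 ∨ u < 3) → (2*j + 3*u = 3 ∧ j + 3*u ≥ 17)) ∧ ((¬(j ≠ 0 ∨ u < 3)) → (7*u = -21 ∧ 4*u ≥ 1)).
Check whether ((j ≠ 0 ∨ u < 3) → (2*j + 3*u = 3 ∧ j + 3*u ≥ 13)) ∧ ((¬(j ≠ 0 ∨ u < 3)) → (7*u = -21 ∧ 4*u ≥ 1)) implies it.
Countermodel: at the initial state j = -12, u = 9, the precondition holds but the weakest precondition fails.
Answer: invalid


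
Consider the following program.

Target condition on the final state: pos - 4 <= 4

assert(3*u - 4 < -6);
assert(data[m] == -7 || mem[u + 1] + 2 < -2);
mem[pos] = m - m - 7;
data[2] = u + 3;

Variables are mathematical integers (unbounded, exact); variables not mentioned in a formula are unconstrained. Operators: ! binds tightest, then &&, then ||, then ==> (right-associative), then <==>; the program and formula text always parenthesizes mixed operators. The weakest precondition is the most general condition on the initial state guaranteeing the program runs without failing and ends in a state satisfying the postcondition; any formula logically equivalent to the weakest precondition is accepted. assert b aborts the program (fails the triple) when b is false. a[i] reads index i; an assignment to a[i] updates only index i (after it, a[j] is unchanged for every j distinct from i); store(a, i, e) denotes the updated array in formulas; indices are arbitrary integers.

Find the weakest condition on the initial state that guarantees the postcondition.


Working backward. After the program, the postcondition pos - 4 <= 4 must hold; in canonical form it is pos <= 8.
Before data[2] := u + 3: pos <= 8
Before mem[pos] := m - m - 7: pos <= 8
Before assert data[m] == -7 || mem[u + 1] + 2 < -2: (data[m] == -7 || mem[u + 1] < -4) && pos <= 8
Before assert 3*u - 4 < -6: 3*u < -2 && (data[m] == -7 || mem[u + 1] < -4) && pos <= 8
Answer: WP = 3*u < -2 && (data[m] == -7 || mem[u + 1] < -4) && pos <= 8


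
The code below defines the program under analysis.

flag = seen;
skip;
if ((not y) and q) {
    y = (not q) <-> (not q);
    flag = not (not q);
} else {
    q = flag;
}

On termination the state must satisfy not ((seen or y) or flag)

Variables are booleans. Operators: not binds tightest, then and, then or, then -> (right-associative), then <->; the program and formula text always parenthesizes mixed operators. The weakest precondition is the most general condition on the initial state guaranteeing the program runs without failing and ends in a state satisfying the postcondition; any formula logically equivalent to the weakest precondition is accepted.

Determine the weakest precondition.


Working backward. After the program, the postcondition not ((seen or y) or flag) must hold; in canonical form it is not (seen or y or flag).
Then branch requires false; else branch requires not (seen or y or flag).
Before the if: (not ((not y) and q)) and ((not ((not y) and q)) -> (not (seen or y or flag)))
Before skip: (not ((not y) and q)) and ((not ((not y) and q)) -> (not (seen or y or flag)))
Before flag := seen: (not ((not y) and q)) and ((not ((not y) and q)) -> (not (seen or y)))
Answer: WP = (not ((not y) and q)) and ((not ((not y) and q)) -> (not (seen or y)))


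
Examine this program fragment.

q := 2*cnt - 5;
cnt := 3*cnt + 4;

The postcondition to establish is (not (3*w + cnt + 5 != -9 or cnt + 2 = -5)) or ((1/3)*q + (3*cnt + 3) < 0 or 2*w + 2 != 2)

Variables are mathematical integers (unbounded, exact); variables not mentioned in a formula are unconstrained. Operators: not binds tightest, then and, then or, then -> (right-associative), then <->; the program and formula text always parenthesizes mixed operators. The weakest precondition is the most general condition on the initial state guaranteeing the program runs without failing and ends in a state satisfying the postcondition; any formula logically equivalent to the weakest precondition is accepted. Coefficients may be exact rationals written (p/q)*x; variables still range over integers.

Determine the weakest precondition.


Working backward. After the program, the postcondition (not (3*w + cnt + 5 != -9 or cnt + 2 = -5)) or ((1/3)*q + (3*cnt + 3) < 0 or 2*w + 2 != 2) must hold; in canonical form it is (not (cnt + 3*w != -14 or cnt = -7)) or 3*cnt + (1/3)*q < -3 or 2*w != 0.
Before cnt := 3*cnt + 4: (not (3*cnt + 3*w != -18 or 3*cnt = -11)) or 9*cnt + (1/3)*q < -15 or 2*w != 0
Before q := 2*cnt - 5: (not (3*cnt + 3*w != -18 or 3*cnt = -11)) or (29/3)*cnt < -40/3 or 2*w != 0
Answer: WP = (not (3*cnt + 3*w != -18 or 3*cnt = -11)) or (29/3)*cnt < -40/3 or 2*w != 0


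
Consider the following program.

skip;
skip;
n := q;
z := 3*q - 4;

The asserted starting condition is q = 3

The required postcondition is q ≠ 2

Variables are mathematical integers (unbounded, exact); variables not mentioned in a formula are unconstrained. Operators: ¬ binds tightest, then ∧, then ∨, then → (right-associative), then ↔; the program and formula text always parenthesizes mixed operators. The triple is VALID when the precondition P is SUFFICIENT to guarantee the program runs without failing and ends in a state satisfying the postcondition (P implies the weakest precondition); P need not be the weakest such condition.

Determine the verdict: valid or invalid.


Working backward. After the program, q ≠ 2 must hold.
Before z := 3*q - 4: q ≠ 2
Before n := q: q ≠ 2
Before skip: q ≠ 2
Before skip: q ≠ 2
The weakest precondition is q ≠ 2.
Check whether q = 3 implies it.
Every state satisfying the precondition satisfies the weakest precondition: the implication holds.
Answer: valid


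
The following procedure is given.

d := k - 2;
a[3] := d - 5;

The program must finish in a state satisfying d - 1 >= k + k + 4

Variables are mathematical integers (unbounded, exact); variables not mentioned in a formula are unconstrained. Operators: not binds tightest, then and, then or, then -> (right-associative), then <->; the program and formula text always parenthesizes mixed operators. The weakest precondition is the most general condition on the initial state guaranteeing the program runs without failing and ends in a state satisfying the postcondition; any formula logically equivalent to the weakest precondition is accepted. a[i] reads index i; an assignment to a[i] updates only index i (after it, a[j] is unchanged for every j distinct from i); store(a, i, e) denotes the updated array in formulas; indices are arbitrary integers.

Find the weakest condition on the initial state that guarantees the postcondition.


Working backward. After the program, the postcondition d - 1 >= k + k + 4 must hold; in canonical form it is d >= 2*k + 5.
Before a[3] := d - 5: d >= 2*k + 5
Before d := k - 2: k <= -7
Answer: WP = k <= -7


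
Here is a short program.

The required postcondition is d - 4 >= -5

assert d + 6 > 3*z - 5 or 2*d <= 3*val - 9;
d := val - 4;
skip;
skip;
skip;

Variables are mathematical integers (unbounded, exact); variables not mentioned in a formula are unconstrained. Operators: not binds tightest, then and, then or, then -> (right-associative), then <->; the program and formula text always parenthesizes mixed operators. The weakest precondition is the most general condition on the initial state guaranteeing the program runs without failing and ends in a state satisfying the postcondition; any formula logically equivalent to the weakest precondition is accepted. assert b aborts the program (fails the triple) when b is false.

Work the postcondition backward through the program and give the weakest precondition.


Working backward. After the program, the postcondition d - 4 >= -5 must hold; in canonical form it is d >= -1.
Before skip: d >= -1
Before skip: d >= -1
Before skip: d >= -1
Before d := val - 4: val >= 3
Before assert d + 6 > 3*z - 5 or 2*d <= 3*val - 9: (d > 3*z - 11 or 2*d <= 3*val - 9) and val >= 3
Answer: WP = (d > 3*z - 11 or 2*d <= 3*val - 9) and val >= 3


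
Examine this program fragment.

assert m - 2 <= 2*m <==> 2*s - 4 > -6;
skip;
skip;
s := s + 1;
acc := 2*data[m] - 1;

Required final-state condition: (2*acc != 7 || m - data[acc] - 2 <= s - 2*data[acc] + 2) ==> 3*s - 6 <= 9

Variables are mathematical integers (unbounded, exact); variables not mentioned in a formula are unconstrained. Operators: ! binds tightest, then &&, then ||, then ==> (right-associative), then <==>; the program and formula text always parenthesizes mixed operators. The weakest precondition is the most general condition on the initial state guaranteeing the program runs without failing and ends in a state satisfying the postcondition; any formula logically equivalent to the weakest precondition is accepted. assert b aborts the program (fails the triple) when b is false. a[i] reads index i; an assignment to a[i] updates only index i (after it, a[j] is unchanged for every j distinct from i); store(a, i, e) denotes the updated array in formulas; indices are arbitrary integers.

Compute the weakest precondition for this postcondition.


Working backward. After the program, the postcondition (2*acc != 7 || m - data[acc] - 2 <= s - 2*data[acc] + 2) ==> 3*s - 6 <= 9 must hold; in canonical form it is (2*acc != 7 || data[acc] + m <= s + 4) ==> 3*s <= 15.
Before acc := 2*data[m] - 1: (4*data[m] != 9 || data[2*data[m] - 1] + m <= s + 4) ==> 3*s <= 15
Before s := s + 1: (4*data[m] != 9 || data[2*data[m] - 1] + m <= s + 5) ==> 3*s <= 12
Before skip: (4*data[m] != 9 || data[2*data[m] - 1] + m <= s + 5) ==> 3*s <= 12
Before skip: (4*data[m] != 9 || data[2*data[m] - 1] + m <= s + 5) ==> 3*s <= 12
Before assert m - 2 <= 2*m <==> 2*s - 4 > -6: (m >= -2 <==> 2*s > -2) && ((4*data[m] != 9 || data[2*data[m] - 1] + m <= s + 5) ==> 3*s <= 12)
Answer: WP = (m >= -2 <==> 2*s > -2) && ((4*data[m] != 9 || data[2*data[m] - 1] + m <= s + 5) ==> 3*s <= 12)


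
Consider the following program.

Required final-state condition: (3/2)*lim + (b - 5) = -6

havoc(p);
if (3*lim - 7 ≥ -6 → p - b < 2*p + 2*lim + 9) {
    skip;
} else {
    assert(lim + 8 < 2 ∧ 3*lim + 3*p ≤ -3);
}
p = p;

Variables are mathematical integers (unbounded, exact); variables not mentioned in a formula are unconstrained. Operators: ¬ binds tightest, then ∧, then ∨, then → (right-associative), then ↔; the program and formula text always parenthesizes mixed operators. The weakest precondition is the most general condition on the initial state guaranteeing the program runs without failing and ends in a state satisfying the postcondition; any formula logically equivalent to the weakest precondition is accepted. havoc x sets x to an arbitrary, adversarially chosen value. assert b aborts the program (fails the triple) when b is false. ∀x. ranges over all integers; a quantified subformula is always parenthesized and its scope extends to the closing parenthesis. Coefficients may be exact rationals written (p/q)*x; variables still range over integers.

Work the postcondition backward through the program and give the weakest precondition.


Working backward. After the program, the postcondition (3/2)*lim + (b - 5) = -6 must hold; in canonical form it is b + (3/2)*lim = -1.
Before p := p: b + (3/2)*lim = -1
Then branch requires b + (3/2)*lim = -1; else branch requires lim < -6 ∧ 3*lim + 3*p ≤ -3 ∧ b + (3/2)*lim = -1.
Before the if: ((3*lim ≥ 1 → b + 2*lim + p > -9) → b + (3/2)*lim = -1) ∧ ((¬(3*lim ≥ 1 → b + 2*lim + p > -9)) → (lim < -6 ∧ 3*lim + 3*p ≤ -3 ∧ b + (3/2)*lim = -1))
Before havoc p: ∀p_1. (((3*lim ≥ 1 → b + 2*lim + p_1 > -9) → b + (3/2)*lim = -1) ∧ ((¬(3*lim ≥ 1 → b + 2*lim + p_1 > -9)) → (lim < -6 ∧ 3*lim + 3*p_1 ≤ -3 ∧ b + (3/2)*lim = -1)))
Answer: WP = ∀p_1. (((3*lim ≥ 1 → b + 2*lim + p_1 > -9) → b + (3/2)*lim = -1) ∧ ((¬(3*lim ≥ 1 → b + 2*lim + p_1 > -9)) → (lim < -6 ∧ 3*lim + 3*p_1 ≤ -3 ∧ b + (3/2)*lim = -1)))


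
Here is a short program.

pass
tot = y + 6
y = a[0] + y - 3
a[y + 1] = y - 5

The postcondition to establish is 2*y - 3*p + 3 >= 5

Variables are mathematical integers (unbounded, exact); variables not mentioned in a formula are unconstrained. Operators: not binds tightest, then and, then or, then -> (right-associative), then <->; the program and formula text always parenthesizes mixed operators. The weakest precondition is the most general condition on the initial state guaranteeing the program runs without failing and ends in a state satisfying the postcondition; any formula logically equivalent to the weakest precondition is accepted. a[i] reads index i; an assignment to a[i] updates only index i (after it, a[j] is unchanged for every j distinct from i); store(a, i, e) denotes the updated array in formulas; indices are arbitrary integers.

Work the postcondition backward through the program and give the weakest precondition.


Working backward. After the program, the postcondition 2*y - 3*p + 3 >= 5 must hold; in canonical form it is 2*y >= 3*p + 2.
Before a[y + 1] := y - 5: 2*y >= 3*p + 2
Before y := a[0] + y - 3: 2*a[0] + 2*y >= 3*p + 8
Before tot := y + 6: 2*a[0] + 2*y >= 3*p + 8
Before skip: 2*a[0] + 2*y >= 3*p + 8
Answer: WP = 2*a[0] + 2*y >= 3*p + 8


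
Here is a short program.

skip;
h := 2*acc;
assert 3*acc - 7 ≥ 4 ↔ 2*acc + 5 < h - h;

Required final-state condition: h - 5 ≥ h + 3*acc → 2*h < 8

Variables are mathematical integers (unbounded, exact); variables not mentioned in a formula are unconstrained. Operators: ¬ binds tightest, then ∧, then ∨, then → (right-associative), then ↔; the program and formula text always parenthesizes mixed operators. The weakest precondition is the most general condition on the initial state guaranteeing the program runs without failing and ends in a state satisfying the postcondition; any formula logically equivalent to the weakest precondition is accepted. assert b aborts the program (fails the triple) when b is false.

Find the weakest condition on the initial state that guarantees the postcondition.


Working backward. After the program, the postcondition h - 5 ≥ h + 3*acc → 2*h < 8 must hold; in canonical form it is 3*acc ≤ -5 → 2*h < 8.
Before assert 3*acc - 7 ≥ 4 ↔ 2*acc + 5 < h - h: (3*acc ≥ 11 ↔ 2*acc < -5) ∧ (3*acc ≤ -5 → 2*h < 8)
Before h := 2*acc: (3*acc ≥ 11 ↔ 2*acc < -5) ∧ (3*acc ≤ -5 → 4*acc < 8)
Before skip: (3*acc ≥ 11 ↔ 2*acc < -5) ∧ (3*acc ≤ -5 → 4*acc < 8)
Answer: WP = (3*acc ≥ 11 ↔ 2*acc < -5) ∧ (3*acc ≤ -5 → 4*acc < 8)


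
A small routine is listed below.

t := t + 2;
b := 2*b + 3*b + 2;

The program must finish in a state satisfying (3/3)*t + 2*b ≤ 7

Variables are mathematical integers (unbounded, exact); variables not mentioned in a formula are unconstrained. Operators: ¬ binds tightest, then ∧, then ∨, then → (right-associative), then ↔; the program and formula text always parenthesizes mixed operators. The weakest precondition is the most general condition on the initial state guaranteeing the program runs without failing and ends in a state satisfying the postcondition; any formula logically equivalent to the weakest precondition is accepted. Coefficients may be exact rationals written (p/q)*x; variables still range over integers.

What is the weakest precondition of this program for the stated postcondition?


Working backward. After the program, the postcondition (3/3)*t + 2*b ≤ 7 must hold; in canonical form it is 2*b + t ≤ 7.
Before b := 2*b + 3*b + 2: 10*b + t ≤ 3
Before t := t + 2: 10*b + t ≤ 1
Answer: WP = 10*b + t ≤ 1


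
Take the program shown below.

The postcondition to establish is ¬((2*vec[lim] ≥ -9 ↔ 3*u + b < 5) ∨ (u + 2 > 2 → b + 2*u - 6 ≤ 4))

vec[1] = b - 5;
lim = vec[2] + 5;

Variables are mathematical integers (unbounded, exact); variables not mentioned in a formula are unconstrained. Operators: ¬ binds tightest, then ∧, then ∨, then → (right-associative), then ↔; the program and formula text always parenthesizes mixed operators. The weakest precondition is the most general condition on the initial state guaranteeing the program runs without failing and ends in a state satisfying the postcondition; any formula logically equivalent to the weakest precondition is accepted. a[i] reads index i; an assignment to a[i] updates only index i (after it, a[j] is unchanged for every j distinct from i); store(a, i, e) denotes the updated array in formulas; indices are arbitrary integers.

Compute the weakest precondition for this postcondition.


Working backward. After the program, the postcondition ¬((2*vec[lim] ≥ -9 ↔ 3*u + b < 5) ∨ (u + 2 > 2 → b + 2*u - 6 ≤ 4)) must hold; in canonical form it is ¬((2*vec[lim] ≥ -9 ↔ b + 3*u < 5) ∨ (u > 0 → b + 2*u ≤ 10)).
Before lim := vec[2] + 5: ¬((2*vec[vec[2] + 5] ≥ -9 ↔ b + 3*u < 5) ∨ (u > 0 → b + 2*u ≤ 10))
Before vec[1] := b - 5: ¬((2*store(vec, 1, b - 5)[vec[2] + 5] ≥ -9 ↔ b + 3*u < 5) ∨ (u > 0 → b + 2*u ≤ 10))
Answer: WP = ¬((2*store(vec, 1, b - 5)[vec[2] + 5] ≥ -9 ↔ b + 3*u < 5) ∨ (u > 0 → b + 2*u ≤ 10))


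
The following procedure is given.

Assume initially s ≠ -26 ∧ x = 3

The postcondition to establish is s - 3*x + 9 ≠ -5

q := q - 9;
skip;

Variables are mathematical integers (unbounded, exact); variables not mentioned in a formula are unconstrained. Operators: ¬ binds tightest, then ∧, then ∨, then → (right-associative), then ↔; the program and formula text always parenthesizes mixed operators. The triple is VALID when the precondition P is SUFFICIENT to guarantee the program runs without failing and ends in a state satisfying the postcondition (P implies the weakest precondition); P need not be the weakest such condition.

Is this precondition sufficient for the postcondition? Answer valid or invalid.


Working backward. After the program, the postcondition s - 3*x + 9 ≠ -5 must hold; in canonical form it is s ≠ 3*x - 14.
Before skip: s ≠ 3*x - 14
Before q := q - 9: s ≠ 3*x - 14
The weakest precondition is s ≠ 3*x - 14.
Check whether s ≠ -26 ∧ x = 3 implies it.
Countermodel: at the initial state s = -5, x = 3, the precondition holds but the weakest precondition fails.
Answer: invalid


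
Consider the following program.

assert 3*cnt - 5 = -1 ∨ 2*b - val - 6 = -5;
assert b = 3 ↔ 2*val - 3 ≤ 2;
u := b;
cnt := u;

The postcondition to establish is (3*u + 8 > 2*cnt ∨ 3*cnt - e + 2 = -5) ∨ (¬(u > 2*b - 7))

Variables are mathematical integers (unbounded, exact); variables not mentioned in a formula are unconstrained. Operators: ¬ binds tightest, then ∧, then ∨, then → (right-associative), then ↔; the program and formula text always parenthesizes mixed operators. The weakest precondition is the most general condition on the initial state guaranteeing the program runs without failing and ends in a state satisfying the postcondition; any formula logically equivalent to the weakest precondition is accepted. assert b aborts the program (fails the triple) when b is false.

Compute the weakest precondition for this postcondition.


Working backward. After the program, the postcondition (3*u + 8 > 2*cnt ∨ 3*cnt - e + 2 = -5) ∨ (¬(u > 2*b - 7)) must hold; in canonical form it is 3*u > 2*cnt - 8 ∨ 3*cnt = e - 7 ∨ (¬(u > 2*b - 7)).
Before cnt := u: u > -8 ∨ 3*u = e - 7 ∨ (¬(u > 2*b - 7))
Before u := b: b > -8 ∨ 3*b = e - 7 ∨ (¬(b < 7))
Before assert b = 3 ↔ 2*val - 3 ≤ 2: (b = 3 ↔ 2*val ≤ 5) ∧ (b > -8 ∨ 3*b = e - 7 ∨ (¬(b < 7)))
Before assert 3*cnt - 5 = -1 ∨ 2*b - val - 6 = -5: (3*cnt = 4 ∨ 2*b = val + 1) ∧ (b = 3 ↔ 2*val ≤ 5) ∧ (b > -8 ∨ 3*b = e - 7 ∨ (¬(b < 7)))
Answer: WP = (3*cnt = 4 ∨ 2*b = val + 1) ∧ (b = 3 ↔ 2*val ≤ 5) ∧ (b > -8 ∨ 3*b = e - 7 ∨ (¬(b < 7)))


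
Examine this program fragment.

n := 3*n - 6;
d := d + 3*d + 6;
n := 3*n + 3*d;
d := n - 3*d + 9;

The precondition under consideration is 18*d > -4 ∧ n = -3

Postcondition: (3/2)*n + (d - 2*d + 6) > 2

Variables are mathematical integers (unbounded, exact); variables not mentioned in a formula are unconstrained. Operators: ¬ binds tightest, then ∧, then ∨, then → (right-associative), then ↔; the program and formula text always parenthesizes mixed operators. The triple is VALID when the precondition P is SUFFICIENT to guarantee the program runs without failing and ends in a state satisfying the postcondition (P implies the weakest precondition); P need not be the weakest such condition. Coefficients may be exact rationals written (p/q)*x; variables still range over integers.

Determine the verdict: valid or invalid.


Working backward. After the program, the postcondition (3/2)*n + (d - 2*d + 6) > 2 must hold; in canonical form it is (3/2)*n > d - 4.
Before d := n - 3*d + 9: 3*d + (1/2)*n > 5
Before n := 3*n + 3*d: (9/2)*d + (3/2)*n > 5
Before d := d + 3*d + 6: 18*d + (3/2)*n > -22
Before n := 3*n - 6: 18*d + (9/2)*n > -13
The weakest precondition is 18*d + (9/2)*n > -13.
Check whether 18*d > -4 ∧ n = -3 implies it.
Countermodel: at the initial state d = 0, n = -3, the precondition holds but the weakest precondition fails.
Answer: invalid


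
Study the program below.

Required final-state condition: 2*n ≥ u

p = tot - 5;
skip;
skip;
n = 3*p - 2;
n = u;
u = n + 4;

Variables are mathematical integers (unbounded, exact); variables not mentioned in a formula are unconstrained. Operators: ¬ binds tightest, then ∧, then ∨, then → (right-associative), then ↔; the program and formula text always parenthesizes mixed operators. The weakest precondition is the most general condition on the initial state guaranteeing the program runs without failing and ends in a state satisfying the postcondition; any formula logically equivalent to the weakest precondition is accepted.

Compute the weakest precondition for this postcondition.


Working backward. After the program, 2*n ≥ u must hold.
Before u := n + 4: n ≥ 4
Before n := u: u ≥ 4
Before n := 3*p - 2: u ≥ 4
Before skip: u ≥ 4
Before skip: u ≥ 4
Before p := tot - 5: u ≥ 4
Answer: WP = u ≥ 4


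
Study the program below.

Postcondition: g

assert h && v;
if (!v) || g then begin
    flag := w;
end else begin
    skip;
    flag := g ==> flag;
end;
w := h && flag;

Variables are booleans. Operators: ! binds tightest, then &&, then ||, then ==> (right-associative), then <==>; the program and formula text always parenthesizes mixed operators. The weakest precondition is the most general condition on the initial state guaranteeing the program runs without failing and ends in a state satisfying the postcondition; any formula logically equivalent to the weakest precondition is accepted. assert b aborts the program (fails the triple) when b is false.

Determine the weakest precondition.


Working backward. After the program, g must hold.
Before w := h && flag: g
Then branch requires g; else branch requires g.
Before the if: (((!v) || g) ==> g) && ((!((!v) || g)) ==> g)
Before assert h && v: h && v && (((!v) || g) ==> g) && ((!((!v) || g)) ==> g)
Answer: WP = h && v && (((!v) || g) ==> g) && ((!((!v) || g)) ==> g)


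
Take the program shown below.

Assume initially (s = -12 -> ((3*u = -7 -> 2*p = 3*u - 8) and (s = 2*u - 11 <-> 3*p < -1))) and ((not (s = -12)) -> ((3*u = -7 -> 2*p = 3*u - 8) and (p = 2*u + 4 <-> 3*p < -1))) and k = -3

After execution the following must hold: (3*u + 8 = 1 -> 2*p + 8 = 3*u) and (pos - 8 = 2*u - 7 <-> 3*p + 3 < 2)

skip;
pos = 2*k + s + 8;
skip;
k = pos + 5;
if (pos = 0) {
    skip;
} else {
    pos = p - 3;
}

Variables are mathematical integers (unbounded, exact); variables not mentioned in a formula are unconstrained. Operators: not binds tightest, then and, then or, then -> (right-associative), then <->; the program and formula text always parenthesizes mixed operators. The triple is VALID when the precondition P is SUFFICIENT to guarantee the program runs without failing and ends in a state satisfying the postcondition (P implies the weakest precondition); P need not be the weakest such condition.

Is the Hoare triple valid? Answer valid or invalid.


Working backward. After the program, the postcondition (3*u + 8 = 1 -> 2*p + 8 = 3*u) and (pos - 8 = 2*u - 7 <-> 3*p + 3 < 2) must hold; in canonical form it is (3*u = -7 -> 2*p = 3*u - 8) and (pos = 2*u + 1 <-> 3*p < -1).
Then branch requires (3*u = -7 -> 2*p = 3*u - 8) and (pos = 2*u + 1 <-> 3*p < -1); else branch requires (3*u = -7 -> 2*p = 3*u - 8) and (p = 2*u + 4 <-> 3*p < -1).
Before the if: (pos = 0 -> ((3*u = -7 -> 2*p = 3*u - 8) and (pos = 2*u + 1 <-> 3*p < -1))) and ((not (pos = 0)) -> ((3*u = -7 -> 2*p = 3*u - 8) and (p = 2*u + 4 <-> 3*p < -1)))
Before k := pos + 5: (pos = 0 -> ((3*u = -7 -> 2*p = 3*u - 8) and (pos = 2*u + 1 <-> 3*p < -1))) and ((not (pos = 0)) -> ((3*u = -7 -> 2*p = 3*u - 8) and (p = 2*u + 4 <-> 3*p < -1)))
Before skip: (pos = 0 -> ((3*u = -7 -> 2*p = 3*u - 8) and (pos = 2*u + 1 <-> 3*p < -1))) and ((not (pos = 0)) -> ((3*u = -7 -> 2*p = 3*u - 8) and (p = 2*u + 4 <-> 3*p < -1)))
Before pos := 2*k + s + 8: (2*k + s = -8 -> ((3*u = -7 -> 2*p = 3*u - 8) and (2*k + s = 2*u - 7 <-> 3*p < -1))) and ((not (2*k + s = -8)) -> ((3*u = -7 -> 2*p = 3*u - 8) and (p = 2*u + 4 <-> 3*p < -1)))
Before skip: (2*k + s = -8 -> ((3*u = -7 -> 2*p = 3*u - 8) and (2*k + s = 2*u - 7 <-> 3*p < -1))) and ((not (2*k + s = -8)) -> ((3*u = -7 -> 2*p = 3*u - 8) and (p = 2*u + 4 <-> 3*p < -1)))
The weakest precondition is (2*k + s = -8 -> ((3*u = -7 -> 2*p = 3*u - 8) and (2*k + s = 2*u - 7 <-> 3*p < -1))) and ((not (2*k + s = -8)) -> ((3*u = -7 -> 2*p = 3*u - 8) and (p = 2*u + 4 <-> 3*p < -1))).
Check whether (s = -12 -> ((3*u = -7 -> 2*p = 3*u - 8) and (s = 2*u - 11 <-> 3*p < -1))) and ((not (s = -12)) -> ((3*u = -7 -> 2*p = 3*u - 8) and (p = 2*u + 4 <-> 3*p < -1))) and k = -3 implies it.
Countermodel: at the initial state k = -3, p = 0, s = -12, u = -2, the precondition holds but the weakest precondition fails.
Answer: invalid


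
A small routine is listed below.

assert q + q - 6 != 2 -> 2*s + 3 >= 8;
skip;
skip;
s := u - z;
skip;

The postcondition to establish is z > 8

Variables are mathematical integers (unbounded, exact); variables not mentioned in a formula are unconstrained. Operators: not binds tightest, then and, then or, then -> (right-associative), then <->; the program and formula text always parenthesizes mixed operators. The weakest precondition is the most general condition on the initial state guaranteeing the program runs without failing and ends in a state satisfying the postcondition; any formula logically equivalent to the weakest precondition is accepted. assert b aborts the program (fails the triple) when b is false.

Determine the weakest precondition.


Working backward. After the program, z > 8 must hold.
Before skip: z > 8
Before s := u - z: z > 8
Before skip: z > 8
Before skip: z > 8
Before assert q + q - 6 != 2 -> 2*s + 3 >= 8: (2*q != 8 -> 2*s >= 5) and z > 8
Answer: WP = (2*q != 8 -> 2*s >= 5) and z > 8


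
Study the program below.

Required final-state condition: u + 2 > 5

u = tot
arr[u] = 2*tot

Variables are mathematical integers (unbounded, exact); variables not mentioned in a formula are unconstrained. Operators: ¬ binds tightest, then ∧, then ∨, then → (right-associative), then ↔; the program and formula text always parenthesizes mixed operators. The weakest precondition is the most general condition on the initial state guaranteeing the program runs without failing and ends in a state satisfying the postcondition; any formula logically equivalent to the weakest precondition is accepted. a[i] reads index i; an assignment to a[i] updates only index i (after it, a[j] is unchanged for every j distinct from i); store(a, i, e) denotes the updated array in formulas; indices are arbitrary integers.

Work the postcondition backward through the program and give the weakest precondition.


Working backward. After the program, the postcondition u + 2 > 5 must hold; in canonical form it is u > 3.
Before arr[u] := 2*tot: u > 3
Before u := tot: tot > 3
Answer: WP = tot > 3


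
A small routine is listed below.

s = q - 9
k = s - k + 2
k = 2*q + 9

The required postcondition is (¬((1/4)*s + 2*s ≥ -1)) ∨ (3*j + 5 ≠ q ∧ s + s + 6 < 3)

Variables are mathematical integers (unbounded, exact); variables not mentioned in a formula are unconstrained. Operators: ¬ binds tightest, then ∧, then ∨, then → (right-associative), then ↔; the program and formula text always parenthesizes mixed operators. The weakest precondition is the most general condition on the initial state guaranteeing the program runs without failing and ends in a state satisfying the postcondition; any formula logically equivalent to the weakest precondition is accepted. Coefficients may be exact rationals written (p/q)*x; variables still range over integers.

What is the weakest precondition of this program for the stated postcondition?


Working backward. After the program, the postcondition (¬((1/4)*s + 2*s ≥ -1)) ∨ (3*j + 5 ≠ q ∧ s + s + 6 < 3) must hold; in canonical form it is (¬((9/4)*s ≥ -1)) ∨ (3*j ≠ q - 5 ∧ 2*s < -3).
Before k := 2*q + 9: (¬((9/4)*s ≥ -1)) ∨ (3*j ≠ q - 5 ∧ 2*s < -3)
Before k := s - k + 2: (¬((9/4)*s ≥ -1)) ∨ (3*j ≠ q - 5 ∧ 2*s < -3)
Before s := q - 9: (¬((9/4)*q ≥ 77/4)) ∨ (3*j ≠ q - 5 ∧ 2*q < 15)
Answer: WP = (¬((9/4)*q ≥ 77/4)) ∨ (3*j ≠ q - 5 ∧ 2*q < 15)


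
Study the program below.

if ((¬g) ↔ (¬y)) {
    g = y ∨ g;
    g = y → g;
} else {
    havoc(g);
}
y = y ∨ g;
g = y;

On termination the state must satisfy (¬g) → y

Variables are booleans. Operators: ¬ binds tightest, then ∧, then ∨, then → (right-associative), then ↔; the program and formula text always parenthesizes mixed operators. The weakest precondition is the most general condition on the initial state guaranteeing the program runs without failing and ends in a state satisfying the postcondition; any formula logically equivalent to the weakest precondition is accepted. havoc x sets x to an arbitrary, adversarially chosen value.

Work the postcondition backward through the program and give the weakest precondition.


Working backward. After the program, (¬g) → y must hold.
Before g := y: (¬y) → y
Before y := y ∨ g: (¬(y ∨ g)) → (y ∨ g)
Then branch requires (¬(y ∨ (y → (y ∨ g)))) → (y ∨ (y → (y ∨ g))); else branch requires (¬y) → y.
Before the if: (((¬g) ↔ (¬y)) → ((¬(y ∨ (y → (y ∨ g)))) → (y ∨ (y → (y ∨ g))))) ∧ ((¬((¬g) ↔ (¬y))) → ((¬y) → y))
Answer: WP = (((¬g) ↔ (¬y)) → ((¬(y ∨ (y → (y ∨ g)))) → (y ∨ (y → (y ∨ g))))) ∧ ((¬((¬g) ↔ (¬y))) → ((¬y) → y))


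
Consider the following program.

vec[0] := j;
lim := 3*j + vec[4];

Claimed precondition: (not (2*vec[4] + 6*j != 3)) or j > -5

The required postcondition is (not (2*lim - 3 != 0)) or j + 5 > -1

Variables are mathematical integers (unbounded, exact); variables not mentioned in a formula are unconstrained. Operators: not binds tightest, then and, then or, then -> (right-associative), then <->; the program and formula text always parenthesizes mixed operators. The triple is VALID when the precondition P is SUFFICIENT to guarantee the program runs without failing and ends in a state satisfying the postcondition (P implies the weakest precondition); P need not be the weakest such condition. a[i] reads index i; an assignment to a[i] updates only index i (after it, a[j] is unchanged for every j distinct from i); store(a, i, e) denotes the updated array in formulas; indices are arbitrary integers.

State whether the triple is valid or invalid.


Working backward. After the program, the postcondition (not (2*lim - 3 != 0)) or j + 5 > -1 must hold; in canonical form it is (not (2*lim != 3)) or j > -6.
Before lim := 3*j + vec[4]: (not (2*vec[4] + 6*j != 3)) or j > -6
Before vec[0] := j: (not (2*vec[4] + 6*j != 3)) or j > -6
The weakest precondition is (not (2*vec[4] + 6*j != 3)) or j > -6.
Check whether (not (2*vec[4] + 6*j != 3)) or j > -5 implies it.
Every state satisfying the precondition satisfies the weakest precondition: the implication holds.
Answer: valid
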